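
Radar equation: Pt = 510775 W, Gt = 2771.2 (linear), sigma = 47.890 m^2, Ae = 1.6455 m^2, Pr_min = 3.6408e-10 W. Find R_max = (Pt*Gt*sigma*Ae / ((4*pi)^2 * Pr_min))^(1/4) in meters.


R^4 = 510775*2771.2*47.890*1.6455 / ((4*pi)^2 * 3.6408e-10) = 1.940098e+18
R_max = 1.940098e+18^0.25 = 37321 m

37321 m


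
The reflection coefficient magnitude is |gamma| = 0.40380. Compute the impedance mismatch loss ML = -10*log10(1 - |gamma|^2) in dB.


ML = -10 * log10(1 - 0.40380^2) = -10 * log10(0.83694556) = 0.7730 dB

0.7730 dB


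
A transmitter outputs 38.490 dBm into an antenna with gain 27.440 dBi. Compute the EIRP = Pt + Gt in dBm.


EIRP = Pt + Gt = 38.490 + 27.440 = 65.93 dBm

65.93 dBm


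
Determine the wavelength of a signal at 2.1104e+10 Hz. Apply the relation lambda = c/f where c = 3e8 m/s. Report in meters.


lambda = c / f = 3.0000e+08 / 2.1104e+10 = 0.01422 m

0.01422 m


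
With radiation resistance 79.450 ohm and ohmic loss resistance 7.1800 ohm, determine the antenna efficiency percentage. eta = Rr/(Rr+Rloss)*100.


eta = 79.450 / (79.450 + 7.1800) * 100 = 91.71%

91.71%


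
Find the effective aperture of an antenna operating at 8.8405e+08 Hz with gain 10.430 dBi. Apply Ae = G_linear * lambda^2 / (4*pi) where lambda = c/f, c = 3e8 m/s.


lambda = c / f = 3.0000e+08 / 8.8405e+08 = 0.3393473 m
G_linear = 10^(10.430/10) = 11.04079
Ae = G_linear * lambda^2 / (4*pi) = 11.04079 * 0.3393473^2 / (4*pi) = 0.1012 m^2

0.1012 m^2


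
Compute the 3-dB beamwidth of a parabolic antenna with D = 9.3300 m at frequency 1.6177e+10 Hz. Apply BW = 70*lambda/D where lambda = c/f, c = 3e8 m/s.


lambda = c / f = 3.0000e+08 / 1.6177e+10 = 0.01854485 m
BW = 70 * 0.01854485 / 9.3300 = 0.1391 deg

0.1391 deg


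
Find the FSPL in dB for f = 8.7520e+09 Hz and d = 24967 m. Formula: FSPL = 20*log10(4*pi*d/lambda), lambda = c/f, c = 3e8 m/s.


lambda = c / f = 3.0000e+08 / 8.7520e+09 = 0.03427788 m
FSPL = 20 * log10(4*pi*24967/0.03427788) = 139.2 dB

139.2 dB


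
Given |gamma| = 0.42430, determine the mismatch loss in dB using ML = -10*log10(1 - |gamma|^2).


ML = -10 * log10(1 - 0.42430^2) = -10 * log10(0.81996951) = 0.8620 dB

0.8620 dB


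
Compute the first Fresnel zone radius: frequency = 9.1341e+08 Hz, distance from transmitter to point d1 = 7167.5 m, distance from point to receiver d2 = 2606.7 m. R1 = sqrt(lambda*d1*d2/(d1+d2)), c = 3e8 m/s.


lambda = c / f = 3.0000e+08 / 9.1341e+08 = 0.3284396 m
R1 = sqrt(0.3284396 * 7167.5 * 2606.7 / (7167.5 + 2606.7)) = 25.06 m

25.06 m


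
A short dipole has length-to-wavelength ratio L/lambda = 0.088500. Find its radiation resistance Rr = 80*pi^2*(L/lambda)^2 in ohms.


Rr = 80 * pi^2 * (0.088500)^2 = 80 * 9.869604 * 7.832250e-03 = 6.184 ohm

6.184 ohm


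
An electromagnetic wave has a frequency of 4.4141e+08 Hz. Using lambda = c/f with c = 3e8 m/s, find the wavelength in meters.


lambda = c / f = 3.0000e+08 / 4.4141e+08 = 0.6796 m

0.6796 m


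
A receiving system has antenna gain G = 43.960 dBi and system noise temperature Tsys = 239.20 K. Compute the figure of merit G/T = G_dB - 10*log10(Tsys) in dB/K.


G/T = 43.960 - 10*log10(239.20) = 43.960 - 23.78761 = 20.17 dB/K

20.17 dB/K


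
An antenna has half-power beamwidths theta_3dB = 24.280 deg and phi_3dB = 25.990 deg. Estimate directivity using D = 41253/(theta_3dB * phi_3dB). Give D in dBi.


D_linear = 41253 / (24.280 * 25.990) = 65.37333
D_dBi = 10 * log10(65.37333) = 18.15 dBi

18.15 dBi


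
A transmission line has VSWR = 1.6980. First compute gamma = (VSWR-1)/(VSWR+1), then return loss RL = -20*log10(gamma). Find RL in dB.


gamma = (1.6980 - 1) / (1.6980 + 1) = 0.2587102
RL = -20 * log10(0.2587102) = 11.74 dB

11.74 dB


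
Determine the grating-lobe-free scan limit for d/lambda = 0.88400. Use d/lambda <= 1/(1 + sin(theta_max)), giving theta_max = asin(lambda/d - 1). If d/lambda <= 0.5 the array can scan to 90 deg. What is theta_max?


lambda/d - 1 = 1/0.88400 - 1 = 0.1312217
theta_max = asin(0.1312217) = 7.540 deg

7.540 deg


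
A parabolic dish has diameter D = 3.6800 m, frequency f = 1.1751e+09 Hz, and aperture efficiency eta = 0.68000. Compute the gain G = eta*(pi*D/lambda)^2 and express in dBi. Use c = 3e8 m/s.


lambda = c / f = 3.0000e+08 / 1.1751e+09 = 0.2552974 m
G_linear = 0.68000 * (pi * 3.6800 / 0.2552974)^2 = 1394.478
G_dBi = 10 * log10(1394.478) = 31.44 dBi

31.44 dBi


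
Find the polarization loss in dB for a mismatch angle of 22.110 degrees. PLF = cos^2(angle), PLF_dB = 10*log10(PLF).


PLF_linear = cos^2(22.110 deg) = 0.8583336
PLF_dB = 10 * log10(0.8583336) = -0.6634 dB

-0.6634 dB


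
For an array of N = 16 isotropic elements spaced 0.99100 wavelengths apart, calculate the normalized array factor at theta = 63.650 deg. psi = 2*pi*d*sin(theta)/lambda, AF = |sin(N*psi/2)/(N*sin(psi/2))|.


psi = 2*pi*0.99100*sin(63.650 deg) = 5.579686 rad
AF = |sin(16*5.579686/2) / (16*sin(5.579686/2))| = 0.1105

0.1105


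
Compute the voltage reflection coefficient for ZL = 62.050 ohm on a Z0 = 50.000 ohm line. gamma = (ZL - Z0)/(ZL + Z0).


gamma = (62.050 - 50.000) / (62.050 + 50.000) = 0.1075

0.1075


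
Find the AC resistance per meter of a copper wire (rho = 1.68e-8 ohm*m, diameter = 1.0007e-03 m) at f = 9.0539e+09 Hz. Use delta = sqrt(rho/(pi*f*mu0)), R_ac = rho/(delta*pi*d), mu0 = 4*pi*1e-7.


delta = sqrt(1.68e-8 / (pi * 9.0539e+09 * 4*pi*1e-7)) = 6.855781e-07 m
R_ac = 1.68e-8 / (6.855781e-07 * pi * 1.0007e-03) = 7.795 ohm/m

7.795 ohm/m


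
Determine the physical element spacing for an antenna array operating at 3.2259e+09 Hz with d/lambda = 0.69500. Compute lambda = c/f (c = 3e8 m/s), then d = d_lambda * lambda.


lambda = c / f = 3.0000e+08 / 3.2259e+09 = 0.09299730 m
d = 0.69500 * 0.09299730 = 0.06463 m

0.06463 m


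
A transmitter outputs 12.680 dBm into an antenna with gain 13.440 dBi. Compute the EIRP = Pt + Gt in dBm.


EIRP = Pt + Gt = 12.680 + 13.440 = 26.12 dBm

26.12 dBm


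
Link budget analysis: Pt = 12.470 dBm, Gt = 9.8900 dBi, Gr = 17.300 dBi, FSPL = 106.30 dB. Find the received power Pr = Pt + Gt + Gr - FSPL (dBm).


Pr = 12.470 + 9.8900 + 17.300 - 106.30 = -66.64 dBm

-66.64 dBm


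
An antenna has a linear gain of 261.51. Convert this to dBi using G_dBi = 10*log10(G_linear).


G_dBi = 10 * log10(261.51) = 24.17 dBi

24.17 dBi


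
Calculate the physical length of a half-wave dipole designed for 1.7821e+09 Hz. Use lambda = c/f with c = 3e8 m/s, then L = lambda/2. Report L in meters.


lambda = c / f = 3.0000e+08 / 1.7821e+09 = 0.1683407 m
L = lambda / 2 = 0.1683407 / 2 = 0.08417 m

0.08417 m


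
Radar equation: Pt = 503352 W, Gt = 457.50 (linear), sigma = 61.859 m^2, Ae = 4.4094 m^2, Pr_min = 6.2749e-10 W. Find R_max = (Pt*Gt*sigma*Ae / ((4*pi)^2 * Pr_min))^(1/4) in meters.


R^4 = 503352*457.50*61.859*4.4094 / ((4*pi)^2 * 6.2749e-10) = 6.338971e+17
R_max = 6.338971e+17^0.25 = 28217 m

28217 m


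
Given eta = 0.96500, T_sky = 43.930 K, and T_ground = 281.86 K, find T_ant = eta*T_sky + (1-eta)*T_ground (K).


T_ant = 0.96500 * 43.930 + (1 - 0.96500) * 281.86 = 52.26 K

52.26 K


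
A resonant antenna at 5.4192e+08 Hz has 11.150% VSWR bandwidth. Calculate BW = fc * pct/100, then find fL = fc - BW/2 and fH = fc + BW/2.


BW = 5.4192e+08 * 11.150/100 = 6.042408e+07 Hz
fL = 5.4192e+08 - 6.042408e+07/2 = 5.117e+08 Hz
fH = 5.4192e+08 + 6.042408e+07/2 = 5.721e+08 Hz

BW=6.042e+07 Hz, fL=5.117e+08 Hz, fH=5.721e+08 Hz


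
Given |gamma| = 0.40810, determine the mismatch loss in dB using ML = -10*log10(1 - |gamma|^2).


ML = -10 * log10(1 - 0.40810^2) = -10 * log10(0.83345439) = 0.7912 dB

0.7912 dB


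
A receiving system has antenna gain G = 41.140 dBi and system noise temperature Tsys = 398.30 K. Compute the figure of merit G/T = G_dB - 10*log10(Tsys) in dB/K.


G/T = 41.140 - 10*log10(398.30) = 41.140 - 26.00210 = 15.14 dB/K

15.14 dB/K


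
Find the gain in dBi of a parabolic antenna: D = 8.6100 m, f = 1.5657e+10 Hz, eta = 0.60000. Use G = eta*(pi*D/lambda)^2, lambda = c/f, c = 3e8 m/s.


lambda = c / f = 3.0000e+08 / 1.5657e+10 = 0.01916076 m
G_linear = 0.60000 * (pi * 8.6100 / 0.01916076)^2 = 1.195726e+06
G_dBi = 10 * log10(1.195726e+06) = 60.78 dBi

60.78 dBi


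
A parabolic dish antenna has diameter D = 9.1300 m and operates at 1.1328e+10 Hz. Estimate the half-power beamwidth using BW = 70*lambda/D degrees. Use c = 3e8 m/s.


lambda = c / f = 3.0000e+08 / 1.1328e+10 = 0.02648305 m
BW = 70 * 0.02648305 / 9.1300 = 0.2030 deg

0.2030 deg


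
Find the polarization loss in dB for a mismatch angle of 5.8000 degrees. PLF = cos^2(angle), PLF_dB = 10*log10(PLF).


PLF_linear = cos^2(5.8000 deg) = 0.9897876
PLF_dB = 10 * log10(0.9897876) = -0.04458 dB

-0.04458 dB


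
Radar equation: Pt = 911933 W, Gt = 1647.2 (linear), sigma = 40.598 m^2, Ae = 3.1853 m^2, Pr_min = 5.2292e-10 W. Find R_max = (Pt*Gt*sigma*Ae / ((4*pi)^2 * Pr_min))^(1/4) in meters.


R^4 = 911933*1647.2*40.598*3.1853 / ((4*pi)^2 * 5.2292e-10) = 2.352390e+18
R_max = 2.352390e+18^0.25 = 39163 m

39163 m


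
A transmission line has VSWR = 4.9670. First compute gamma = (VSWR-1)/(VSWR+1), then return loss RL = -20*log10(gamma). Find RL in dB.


gamma = (4.9670 - 1) / (4.9670 + 1) = 0.6648232
RL = -20 * log10(0.6648232) = 3.546 dB

3.546 dB


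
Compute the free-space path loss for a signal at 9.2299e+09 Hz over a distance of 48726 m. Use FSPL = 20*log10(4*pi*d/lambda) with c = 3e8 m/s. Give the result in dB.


lambda = c / f = 3.0000e+08 / 9.2299e+09 = 0.03250306 m
FSPL = 20 * log10(4*pi*48726/0.03250306) = 145.5 dB

145.5 dB


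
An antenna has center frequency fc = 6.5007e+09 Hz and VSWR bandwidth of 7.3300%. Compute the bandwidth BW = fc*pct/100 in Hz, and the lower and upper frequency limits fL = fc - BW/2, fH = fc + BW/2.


BW = 6.5007e+09 * 7.3300/100 = 4.765013e+08 Hz
fL = 6.5007e+09 - 4.765013e+08/2 = 6.262e+09 Hz
fH = 6.5007e+09 + 4.765013e+08/2 = 6.739e+09 Hz

BW=4.765e+08 Hz, fL=6.262e+09 Hz, fH=6.739e+09 Hz


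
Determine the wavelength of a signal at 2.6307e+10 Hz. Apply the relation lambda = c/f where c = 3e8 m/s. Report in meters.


lambda = c / f = 3.0000e+08 / 2.6307e+10 = 0.01140 m

0.01140 m


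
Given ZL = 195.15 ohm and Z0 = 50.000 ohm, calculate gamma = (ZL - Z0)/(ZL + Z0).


gamma = (195.15 - 50.000) / (195.15 + 50.000) = 0.5921

0.5921


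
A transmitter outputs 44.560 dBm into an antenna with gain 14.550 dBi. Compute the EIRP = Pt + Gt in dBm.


EIRP = Pt + Gt = 44.560 + 14.550 = 59.11 dBm

59.11 dBm


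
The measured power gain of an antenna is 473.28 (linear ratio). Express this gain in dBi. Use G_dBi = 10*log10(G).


G_dBi = 10 * log10(473.28) = 26.75 dBi

26.75 dBi


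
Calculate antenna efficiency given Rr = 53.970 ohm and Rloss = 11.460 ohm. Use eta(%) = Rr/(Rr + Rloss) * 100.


eta = 53.970 / (53.970 + 11.460) * 100 = 82.49%

82.49%


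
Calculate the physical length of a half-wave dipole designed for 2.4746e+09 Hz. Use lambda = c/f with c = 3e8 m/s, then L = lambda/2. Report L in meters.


lambda = c / f = 3.0000e+08 / 2.4746e+09 = 0.1212317 m
L = lambda / 2 = 0.1212317 / 2 = 0.06062 m

0.06062 m


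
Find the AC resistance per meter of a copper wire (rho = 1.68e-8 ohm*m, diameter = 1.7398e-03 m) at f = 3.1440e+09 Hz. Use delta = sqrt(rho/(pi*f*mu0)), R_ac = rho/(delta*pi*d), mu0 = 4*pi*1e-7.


delta = sqrt(1.68e-8 / (pi * 3.1440e+09 * 4*pi*1e-7)) = 1.163412e-06 m
R_ac = 1.68e-8 / (1.163412e-06 * pi * 1.7398e-03) = 2.642 ohm/m

2.642 ohm/m


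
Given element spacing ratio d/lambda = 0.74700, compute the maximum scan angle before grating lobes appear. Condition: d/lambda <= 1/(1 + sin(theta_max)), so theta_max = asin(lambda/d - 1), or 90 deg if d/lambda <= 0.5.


lambda/d - 1 = 1/0.74700 - 1 = 0.3386881
theta_max = asin(0.3386881) = 19.80 deg

19.80 deg


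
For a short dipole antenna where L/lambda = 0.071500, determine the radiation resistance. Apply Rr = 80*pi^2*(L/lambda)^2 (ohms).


Rr = 80 * pi^2 * (0.071500)^2 = 80 * 9.869604 * 5.112250e-03 = 4.036 ohm

4.036 ohm


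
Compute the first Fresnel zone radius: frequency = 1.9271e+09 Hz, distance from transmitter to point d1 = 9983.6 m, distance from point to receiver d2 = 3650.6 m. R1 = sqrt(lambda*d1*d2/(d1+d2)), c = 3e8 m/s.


lambda = c / f = 3.0000e+08 / 1.9271e+09 = 0.1556743 m
R1 = sqrt(0.1556743 * 9983.6 * 3650.6 / (9983.6 + 3650.6)) = 20.40 m

20.40 m


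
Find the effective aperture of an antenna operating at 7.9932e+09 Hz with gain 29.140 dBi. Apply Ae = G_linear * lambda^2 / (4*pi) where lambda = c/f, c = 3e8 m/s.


lambda = c / f = 3.0000e+08 / 7.9932e+09 = 0.03753190 m
G_linear = 10^(29.140/10) = 820.3515
Ae = G_linear * lambda^2 / (4*pi) = 820.3515 * 0.03753190^2 / (4*pi) = 0.09196 m^2

0.09196 m^2


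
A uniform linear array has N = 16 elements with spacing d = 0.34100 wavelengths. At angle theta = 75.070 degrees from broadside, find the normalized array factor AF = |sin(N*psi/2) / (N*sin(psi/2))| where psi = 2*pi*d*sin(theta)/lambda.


psi = 2*pi*0.34100*sin(75.070 deg) = 2.070236 rad
AF = |sin(16*2.070236/2) / (16*sin(2.070236/2))| = 0.05479

0.05479


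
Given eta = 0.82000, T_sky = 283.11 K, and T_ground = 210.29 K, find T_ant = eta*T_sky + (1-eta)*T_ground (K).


T_ant = 0.82000 * 283.11 + (1 - 0.82000) * 210.29 = 270.0 K

270.0 K


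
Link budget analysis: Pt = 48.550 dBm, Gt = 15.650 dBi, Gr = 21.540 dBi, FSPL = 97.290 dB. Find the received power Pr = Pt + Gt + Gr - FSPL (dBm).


Pr = 48.550 + 15.650 + 21.540 - 97.290 = -11.55 dBm

-11.55 dBm


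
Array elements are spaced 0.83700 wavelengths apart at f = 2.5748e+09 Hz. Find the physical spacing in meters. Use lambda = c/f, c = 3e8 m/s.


lambda = c / f = 3.0000e+08 / 2.5748e+09 = 0.1165139 m
d = 0.83700 * 0.1165139 = 0.09752 m

0.09752 m


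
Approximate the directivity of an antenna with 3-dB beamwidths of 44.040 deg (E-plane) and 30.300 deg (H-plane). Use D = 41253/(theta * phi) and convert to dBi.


D_linear = 41253 / (44.040 * 30.300) = 30.91474
D_dBi = 10 * log10(30.91474) = 14.90 dBi

14.90 dBi


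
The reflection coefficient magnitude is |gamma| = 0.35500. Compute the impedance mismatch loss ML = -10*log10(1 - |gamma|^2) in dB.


ML = -10 * log10(1 - 0.35500^2) = -10 * log10(0.873975) = 0.5850 dB

0.5850 dB


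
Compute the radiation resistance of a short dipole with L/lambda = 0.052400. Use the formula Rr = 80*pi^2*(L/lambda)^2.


Rr = 80 * pi^2 * (0.052400)^2 = 80 * 9.869604 * 2.745760e-03 = 2.168 ohm

2.168 ohm


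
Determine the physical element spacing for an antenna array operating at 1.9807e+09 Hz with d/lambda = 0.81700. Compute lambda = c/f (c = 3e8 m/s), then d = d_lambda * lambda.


lambda = c / f = 3.0000e+08 / 1.9807e+09 = 0.1514616 m
d = 0.81700 * 0.1514616 = 0.1237 m

0.1237 m


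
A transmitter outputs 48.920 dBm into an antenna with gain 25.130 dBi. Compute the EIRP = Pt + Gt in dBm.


EIRP = Pt + Gt = 48.920 + 25.130 = 74.05 dBm

74.05 dBm


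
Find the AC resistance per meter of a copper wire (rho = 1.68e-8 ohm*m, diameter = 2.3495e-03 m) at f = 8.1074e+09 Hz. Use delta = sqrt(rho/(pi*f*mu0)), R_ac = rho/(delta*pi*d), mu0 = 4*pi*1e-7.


delta = sqrt(1.68e-8 / (pi * 8.1074e+09 * 4*pi*1e-7)) = 7.244926e-07 m
R_ac = 1.68e-8 / (7.244926e-07 * pi * 2.3495e-03) = 3.142 ohm/m

3.142 ohm/m


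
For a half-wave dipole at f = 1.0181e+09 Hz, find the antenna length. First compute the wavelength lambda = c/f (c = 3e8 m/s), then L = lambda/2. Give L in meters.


lambda = c / f = 3.0000e+08 / 1.0181e+09 = 0.2946665 m
L = lambda / 2 = 0.2946665 / 2 = 0.1473 m

0.1473 m


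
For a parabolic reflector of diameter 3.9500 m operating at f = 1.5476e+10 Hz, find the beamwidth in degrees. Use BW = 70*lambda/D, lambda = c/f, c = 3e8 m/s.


lambda = c / f = 3.0000e+08 / 1.5476e+10 = 0.01938485 m
BW = 70 * 0.01938485 / 3.9500 = 0.3435 deg

0.3435 deg


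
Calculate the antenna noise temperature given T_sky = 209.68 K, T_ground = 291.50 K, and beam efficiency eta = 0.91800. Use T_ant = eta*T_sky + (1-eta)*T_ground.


T_ant = 0.91800 * 209.68 + (1 - 0.91800) * 291.50 = 216.4 K

216.4 K


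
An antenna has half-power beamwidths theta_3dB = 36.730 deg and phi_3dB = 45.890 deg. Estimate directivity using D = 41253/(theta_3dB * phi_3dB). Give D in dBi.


D_linear = 41253 / (36.730 * 45.890) = 24.47465
D_dBi = 10 * log10(24.47465) = 13.89 dBi

13.89 dBi


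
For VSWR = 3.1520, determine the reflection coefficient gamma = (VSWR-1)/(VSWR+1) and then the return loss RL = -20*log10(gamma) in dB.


gamma = (3.1520 - 1) / (3.1520 + 1) = 0.5183044
RL = -20 * log10(0.5183044) = 5.708 dB

5.708 dB


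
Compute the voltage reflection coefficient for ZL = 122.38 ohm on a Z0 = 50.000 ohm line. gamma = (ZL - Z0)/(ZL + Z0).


gamma = (122.38 - 50.000) / (122.38 + 50.000) = 0.4199

0.4199


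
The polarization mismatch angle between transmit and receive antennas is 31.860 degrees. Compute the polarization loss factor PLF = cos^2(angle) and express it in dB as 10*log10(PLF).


PLF_linear = cos^2(31.860 deg) = 0.7213791
PLF_dB = 10 * log10(0.7213791) = -1.418 dB

-1.418 dB


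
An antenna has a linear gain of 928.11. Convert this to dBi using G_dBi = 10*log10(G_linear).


G_dBi = 10 * log10(928.11) = 29.68 dBi

29.68 dBi


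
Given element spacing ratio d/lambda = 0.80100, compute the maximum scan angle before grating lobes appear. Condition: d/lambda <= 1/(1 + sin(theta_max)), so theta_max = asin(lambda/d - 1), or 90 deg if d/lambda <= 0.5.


lambda/d - 1 = 1/0.80100 - 1 = 0.2484395
theta_max = asin(0.2484395) = 14.39 deg

14.39 deg


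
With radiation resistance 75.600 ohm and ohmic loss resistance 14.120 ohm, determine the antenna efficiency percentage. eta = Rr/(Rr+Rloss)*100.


eta = 75.600 / (75.600 + 14.120) * 100 = 84.26%

84.26%


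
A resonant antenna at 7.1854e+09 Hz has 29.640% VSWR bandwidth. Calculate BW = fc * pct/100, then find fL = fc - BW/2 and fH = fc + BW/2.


BW = 7.1854e+09 * 29.640/100 = 2.129753e+09 Hz
fL = 7.1854e+09 - 2.129753e+09/2 = 6.121e+09 Hz
fH = 7.1854e+09 + 2.129753e+09/2 = 8.250e+09 Hz

BW=2.130e+09 Hz, fL=6.121e+09 Hz, fH=8.250e+09 Hz


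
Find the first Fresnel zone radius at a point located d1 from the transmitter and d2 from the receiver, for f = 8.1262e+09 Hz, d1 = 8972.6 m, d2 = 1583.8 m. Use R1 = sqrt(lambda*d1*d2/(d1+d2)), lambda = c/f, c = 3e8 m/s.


lambda = c / f = 3.0000e+08 / 8.1262e+09 = 0.03691762 m
R1 = sqrt(0.03691762 * 8972.6 * 1583.8 / (8972.6 + 1583.8)) = 7.050 m

7.050 m


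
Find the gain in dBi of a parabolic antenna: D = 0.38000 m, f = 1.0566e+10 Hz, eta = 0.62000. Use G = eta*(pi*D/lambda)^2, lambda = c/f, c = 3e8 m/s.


lambda = c / f = 3.0000e+08 / 1.0566e+10 = 0.02839296 m
G_linear = 0.62000 * (pi * 0.38000 / 0.02839296)^2 = 1096.067
G_dBi = 10 * log10(1096.067) = 30.40 dBi

30.40 dBi


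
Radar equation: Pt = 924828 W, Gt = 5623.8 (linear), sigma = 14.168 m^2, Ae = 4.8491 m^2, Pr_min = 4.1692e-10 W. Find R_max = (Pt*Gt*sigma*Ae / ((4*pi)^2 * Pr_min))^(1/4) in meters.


R^4 = 924828*5623.8*14.168*4.8491 / ((4*pi)^2 * 4.1692e-10) = 5.427353e+18
R_max = 5.427353e+18^0.25 = 48267 m

48267 m


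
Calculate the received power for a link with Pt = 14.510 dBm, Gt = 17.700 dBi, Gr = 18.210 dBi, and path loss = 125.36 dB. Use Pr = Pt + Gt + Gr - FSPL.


Pr = 14.510 + 17.700 + 18.210 - 125.36 = -74.94 dBm

-74.94 dBm


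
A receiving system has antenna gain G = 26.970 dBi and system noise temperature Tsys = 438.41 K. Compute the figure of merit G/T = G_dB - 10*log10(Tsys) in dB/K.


G/T = 26.970 - 10*log10(438.41) = 26.970 - 26.41880 = 0.5512 dB/K

0.5512 dB/K


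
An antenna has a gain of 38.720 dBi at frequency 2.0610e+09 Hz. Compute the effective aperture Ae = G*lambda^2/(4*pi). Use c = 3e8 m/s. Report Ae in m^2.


lambda = c / f = 3.0000e+08 / 2.0610e+09 = 0.1455604 m
G_linear = 10^(38.720/10) = 7447.320
Ae = G_linear * lambda^2 / (4*pi) = 7447.320 * 0.1455604^2 / (4*pi) = 12.56 m^2

12.56 m^2


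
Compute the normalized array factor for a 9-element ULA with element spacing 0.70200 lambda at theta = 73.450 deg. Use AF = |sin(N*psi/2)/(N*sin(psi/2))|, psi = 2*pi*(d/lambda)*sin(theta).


psi = 2*pi*0.70200*sin(73.450 deg) = 4.228064 rad
AF = |sin(9*4.228064/2) / (9*sin(4.228064/2))| = 0.02282

0.02282


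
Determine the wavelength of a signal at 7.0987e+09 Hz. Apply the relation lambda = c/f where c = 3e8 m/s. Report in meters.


lambda = c / f = 3.0000e+08 / 7.0987e+09 = 0.04226 m

0.04226 m


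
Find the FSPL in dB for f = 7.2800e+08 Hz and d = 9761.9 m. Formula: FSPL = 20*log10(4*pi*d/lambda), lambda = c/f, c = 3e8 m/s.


lambda = c / f = 3.0000e+08 / 7.2800e+08 = 0.4120879 m
FSPL = 20 * log10(4*pi*9761.9/0.4120879) = 109.5 dB

109.5 dB


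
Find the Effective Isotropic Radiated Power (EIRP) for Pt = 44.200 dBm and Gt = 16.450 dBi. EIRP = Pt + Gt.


EIRP = Pt + Gt = 44.200 + 16.450 = 60.65 dBm

60.65 dBm


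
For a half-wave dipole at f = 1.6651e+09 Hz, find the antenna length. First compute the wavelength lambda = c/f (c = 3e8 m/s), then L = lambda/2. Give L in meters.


lambda = c / f = 3.0000e+08 / 1.6651e+09 = 0.1801694 m
L = lambda / 2 = 0.1801694 / 2 = 0.09008 m

0.09008 m


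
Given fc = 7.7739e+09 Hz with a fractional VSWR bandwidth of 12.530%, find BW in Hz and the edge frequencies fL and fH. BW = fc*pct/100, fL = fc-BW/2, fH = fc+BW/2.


BW = 7.7739e+09 * 12.530/100 = 9.740697e+08 Hz
fL = 7.7739e+09 - 9.740697e+08/2 = 7.287e+09 Hz
fH = 7.7739e+09 + 9.740697e+08/2 = 8.261e+09 Hz

BW=9.741e+08 Hz, fL=7.287e+09 Hz, fH=8.261e+09 Hz


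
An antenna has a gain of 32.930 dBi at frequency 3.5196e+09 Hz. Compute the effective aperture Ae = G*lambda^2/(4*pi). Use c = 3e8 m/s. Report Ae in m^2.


lambda = c / f = 3.0000e+08 / 3.5196e+09 = 0.08523696 m
G_linear = 10^(32.930/10) = 1963.360
Ae = G_linear * lambda^2 / (4*pi) = 1963.360 * 0.08523696^2 / (4*pi) = 1.135 m^2

1.135 m^2


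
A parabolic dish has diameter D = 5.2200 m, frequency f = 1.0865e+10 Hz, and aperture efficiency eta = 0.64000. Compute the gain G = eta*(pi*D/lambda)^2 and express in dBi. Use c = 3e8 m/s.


lambda = c / f = 3.0000e+08 / 1.0865e+10 = 0.02761160 m
G_linear = 0.64000 * (pi * 5.2200 / 0.02761160)^2 = 225755.1
G_dBi = 10 * log10(225755.1) = 53.54 dBi

53.54 dBi


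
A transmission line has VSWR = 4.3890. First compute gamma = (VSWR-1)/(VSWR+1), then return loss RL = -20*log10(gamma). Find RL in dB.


gamma = (4.3890 - 1) / (4.3890 + 1) = 0.6288736
RL = -20 * log10(0.6288736) = 4.029 dB

4.029 dB


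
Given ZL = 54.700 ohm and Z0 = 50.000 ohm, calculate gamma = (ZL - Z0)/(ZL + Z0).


gamma = (54.700 - 50.000) / (54.700 + 50.000) = 0.04489

0.04489


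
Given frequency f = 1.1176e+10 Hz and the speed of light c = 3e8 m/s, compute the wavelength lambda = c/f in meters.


lambda = c / f = 3.0000e+08 / 1.1176e+10 = 0.02684 m

0.02684 m


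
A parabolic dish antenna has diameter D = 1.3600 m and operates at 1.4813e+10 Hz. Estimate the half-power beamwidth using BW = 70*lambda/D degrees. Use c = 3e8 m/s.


lambda = c / f = 3.0000e+08 / 1.4813e+10 = 0.02025248 m
BW = 70 * 0.02025248 / 1.3600 = 1.042 deg

1.042 deg


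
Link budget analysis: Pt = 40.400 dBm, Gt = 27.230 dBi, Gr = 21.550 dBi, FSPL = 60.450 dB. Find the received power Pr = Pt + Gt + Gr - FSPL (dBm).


Pr = 40.400 + 27.230 + 21.550 - 60.450 = 28.73 dBm

28.73 dBm


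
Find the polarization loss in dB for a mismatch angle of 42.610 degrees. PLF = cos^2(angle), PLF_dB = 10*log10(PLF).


PLF_linear = cos^2(42.610 deg) = 0.5416650
PLF_dB = 10 * log10(0.5416650) = -2.663 dB

-2.663 dB


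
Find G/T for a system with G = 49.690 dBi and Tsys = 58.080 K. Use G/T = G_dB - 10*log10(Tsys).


G/T = 49.690 - 10*log10(58.080) = 49.690 - 17.64027 = 32.05 dB/K

32.05 dB/K


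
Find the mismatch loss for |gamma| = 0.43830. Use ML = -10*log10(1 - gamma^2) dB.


ML = -10 * log10(1 - 0.43830^2) = -10 * log10(0.80789311) = 0.9265 dB

0.9265 dB


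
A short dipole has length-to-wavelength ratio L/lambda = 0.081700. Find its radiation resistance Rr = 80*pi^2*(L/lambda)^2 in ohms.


Rr = 80 * pi^2 * (0.081700)^2 = 80 * 9.869604 * 6.674890e-03 = 5.270 ohm

5.270 ohm


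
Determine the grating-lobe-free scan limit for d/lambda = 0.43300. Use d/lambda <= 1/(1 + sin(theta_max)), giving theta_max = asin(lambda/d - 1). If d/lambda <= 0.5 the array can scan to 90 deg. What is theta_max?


lambda/d - 1 = 1/0.43300 - 1 = 1.309469 >= 1
d/lambda <= 0.5, so the array can scan to endfire without grating lobes: theta_max = 90 deg

90 deg


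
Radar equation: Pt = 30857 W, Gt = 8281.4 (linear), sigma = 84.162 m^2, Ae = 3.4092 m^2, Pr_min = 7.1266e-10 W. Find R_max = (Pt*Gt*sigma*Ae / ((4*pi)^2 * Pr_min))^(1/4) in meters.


R^4 = 30857*8281.4*84.162*3.4092 / ((4*pi)^2 * 7.1266e-10) = 6.515142e+17
R_max = 6.515142e+17^0.25 = 28411 m

28411 m


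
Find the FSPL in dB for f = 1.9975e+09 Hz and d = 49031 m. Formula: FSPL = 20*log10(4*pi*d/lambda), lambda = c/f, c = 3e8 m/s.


lambda = c / f = 3.0000e+08 / 1.9975e+09 = 0.1501877 m
FSPL = 20 * log10(4*pi*49031/0.1501877) = 132.3 dB

132.3 dB


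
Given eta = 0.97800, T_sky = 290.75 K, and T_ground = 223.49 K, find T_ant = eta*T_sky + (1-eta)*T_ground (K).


T_ant = 0.97800 * 290.75 + (1 - 0.97800) * 223.49 = 289.3 K

289.3 K


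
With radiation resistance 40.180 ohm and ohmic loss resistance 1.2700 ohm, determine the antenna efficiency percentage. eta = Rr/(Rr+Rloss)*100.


eta = 40.180 / (40.180 + 1.2700) * 100 = 96.94%

96.94%


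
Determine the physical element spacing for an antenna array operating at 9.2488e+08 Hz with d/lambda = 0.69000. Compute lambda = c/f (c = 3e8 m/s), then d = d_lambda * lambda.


lambda = c / f = 3.0000e+08 / 9.2488e+08 = 0.3243664 m
d = 0.69000 * 0.3243664 = 0.2238 m

0.2238 m


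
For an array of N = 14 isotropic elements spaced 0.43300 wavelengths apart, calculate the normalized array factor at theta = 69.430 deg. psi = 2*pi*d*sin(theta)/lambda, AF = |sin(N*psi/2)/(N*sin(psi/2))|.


psi = 2*pi*0.43300*sin(69.430 deg) = 2.547162 rad
AF = |sin(14*2.547162/2) / (14*sin(2.547162/2))| = 0.06363

0.06363


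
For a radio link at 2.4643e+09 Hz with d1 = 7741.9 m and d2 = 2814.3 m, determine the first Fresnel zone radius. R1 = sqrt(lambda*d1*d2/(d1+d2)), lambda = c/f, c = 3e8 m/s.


lambda = c / f = 3.0000e+08 / 2.4643e+09 = 0.1217384 m
R1 = sqrt(0.1217384 * 7741.9 * 2814.3 / (7741.9 + 2814.3)) = 15.85 m

15.85 m


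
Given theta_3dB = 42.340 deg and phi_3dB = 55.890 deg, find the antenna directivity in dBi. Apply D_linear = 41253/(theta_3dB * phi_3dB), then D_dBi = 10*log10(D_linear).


D_linear = 41253 / (42.340 * 55.890) = 17.43294
D_dBi = 10 * log10(17.43294) = 12.41 dBi

12.41 dBi


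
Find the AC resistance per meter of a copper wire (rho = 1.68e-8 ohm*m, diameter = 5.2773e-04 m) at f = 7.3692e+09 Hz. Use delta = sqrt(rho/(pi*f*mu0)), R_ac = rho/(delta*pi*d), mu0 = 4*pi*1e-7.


delta = sqrt(1.68e-8 / (pi * 7.3692e+09 * 4*pi*1e-7)) = 7.599143e-07 m
R_ac = 1.68e-8 / (7.599143e-07 * pi * 5.2773e-04) = 13.33 ohm/m

13.33 ohm/m


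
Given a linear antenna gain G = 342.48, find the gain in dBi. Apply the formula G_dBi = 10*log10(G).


G_dBi = 10 * log10(342.48) = 25.35 dBi

25.35 dBi


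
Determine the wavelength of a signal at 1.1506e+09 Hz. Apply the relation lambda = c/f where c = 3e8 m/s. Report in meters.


lambda = c / f = 3.0000e+08 / 1.1506e+09 = 0.2607 m

0.2607 m


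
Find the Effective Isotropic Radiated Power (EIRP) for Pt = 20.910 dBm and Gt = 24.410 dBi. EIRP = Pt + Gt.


EIRP = Pt + Gt = 20.910 + 24.410 = 45.32 dBm

45.32 dBm


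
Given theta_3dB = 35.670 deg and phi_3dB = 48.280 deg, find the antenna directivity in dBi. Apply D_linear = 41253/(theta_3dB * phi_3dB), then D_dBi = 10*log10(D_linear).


D_linear = 41253 / (35.670 * 48.280) = 23.95439
D_dBi = 10 * log10(23.95439) = 13.79 dBi

13.79 dBi


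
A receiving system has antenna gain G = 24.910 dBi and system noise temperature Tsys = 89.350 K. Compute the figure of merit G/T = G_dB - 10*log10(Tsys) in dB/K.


G/T = 24.910 - 10*log10(89.350) = 24.910 - 19.51095 = 5.399 dB/K

5.399 dB/K


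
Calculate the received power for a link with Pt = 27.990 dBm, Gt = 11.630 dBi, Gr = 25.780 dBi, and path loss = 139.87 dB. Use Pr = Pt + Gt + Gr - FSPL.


Pr = 27.990 + 11.630 + 25.780 - 139.87 = -74.47 dBm

-74.47 dBm


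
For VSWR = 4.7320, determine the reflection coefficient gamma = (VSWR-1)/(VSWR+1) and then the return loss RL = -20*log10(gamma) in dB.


gamma = (4.7320 - 1) / (4.7320 + 1) = 0.6510816
RL = -20 * log10(0.6510816) = 3.727 dB

3.727 dB


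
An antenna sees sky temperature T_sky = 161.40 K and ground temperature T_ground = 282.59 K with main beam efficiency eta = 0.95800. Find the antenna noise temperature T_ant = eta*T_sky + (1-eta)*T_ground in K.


T_ant = 0.95800 * 161.40 + (1 - 0.95800) * 282.59 = 166.5 K

166.5 K


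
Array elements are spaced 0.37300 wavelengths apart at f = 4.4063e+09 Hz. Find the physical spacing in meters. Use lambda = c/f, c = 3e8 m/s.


lambda = c / f = 3.0000e+08 / 4.4063e+09 = 0.06808433 m
d = 0.37300 * 0.06808433 = 0.02540 m

0.02540 m


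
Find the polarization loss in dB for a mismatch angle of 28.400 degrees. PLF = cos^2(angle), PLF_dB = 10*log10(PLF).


PLF_linear = cos^2(28.400 deg) = 0.7737816
PLF_dB = 10 * log10(0.7737816) = -1.114 dB

-1.114 dB


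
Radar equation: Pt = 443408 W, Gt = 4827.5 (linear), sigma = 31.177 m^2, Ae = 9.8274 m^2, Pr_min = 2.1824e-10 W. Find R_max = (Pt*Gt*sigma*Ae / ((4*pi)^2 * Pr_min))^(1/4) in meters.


R^4 = 443408*4827.5*31.177*9.8274 / ((4*pi)^2 * 2.1824e-10) = 1.903026e+19
R_max = 1.903026e+19^0.25 = 66048 m

66048 m


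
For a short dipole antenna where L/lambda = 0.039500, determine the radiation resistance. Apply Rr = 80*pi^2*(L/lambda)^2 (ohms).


Rr = 80 * pi^2 * (0.039500)^2 = 80 * 9.869604 * 1.560250e-03 = 1.232 ohm

1.232 ohm


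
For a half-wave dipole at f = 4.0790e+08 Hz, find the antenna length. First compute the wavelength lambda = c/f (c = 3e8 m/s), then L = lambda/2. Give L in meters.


lambda = c / f = 3.0000e+08 / 4.0790e+08 = 0.7354744 m
L = lambda / 2 = 0.7354744 / 2 = 0.3677 m

0.3677 m


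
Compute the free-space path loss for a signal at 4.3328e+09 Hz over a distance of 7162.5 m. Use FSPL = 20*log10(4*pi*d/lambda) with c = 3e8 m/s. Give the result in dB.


lambda = c / f = 3.0000e+08 / 4.3328e+09 = 0.06923929 m
FSPL = 20 * log10(4*pi*7162.5/0.06923929) = 122.3 dB

122.3 dB


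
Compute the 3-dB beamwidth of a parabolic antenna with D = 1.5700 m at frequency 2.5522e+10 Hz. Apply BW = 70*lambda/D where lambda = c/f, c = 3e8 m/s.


lambda = c / f = 3.0000e+08 / 2.5522e+10 = 0.01175456 m
BW = 70 * 0.01175456 / 1.5700 = 0.5241 deg

0.5241 deg


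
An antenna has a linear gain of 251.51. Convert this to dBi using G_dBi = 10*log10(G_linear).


G_dBi = 10 * log10(251.51) = 24.01 dBi

24.01 dBi


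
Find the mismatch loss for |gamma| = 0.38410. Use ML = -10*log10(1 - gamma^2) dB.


ML = -10 * log10(1 - 0.38410^2) = -10 * log10(0.85246719) = 0.6932 dB

0.6932 dB


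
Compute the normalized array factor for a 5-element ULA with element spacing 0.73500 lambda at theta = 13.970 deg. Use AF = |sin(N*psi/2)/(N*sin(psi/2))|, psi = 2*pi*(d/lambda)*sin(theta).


psi = 2*pi*0.73500*sin(13.970 deg) = 1.114883 rad
AF = |sin(5*1.114883/2) / (5*sin(1.114883/2))| = 0.1312

0.1312


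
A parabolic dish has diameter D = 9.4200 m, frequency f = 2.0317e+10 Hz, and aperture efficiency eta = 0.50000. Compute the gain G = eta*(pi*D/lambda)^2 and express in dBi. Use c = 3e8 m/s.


lambda = c / f = 3.0000e+08 / 2.0317e+10 = 0.01476596 m
G_linear = 0.50000 * (pi * 9.4200 / 0.01476596)^2 = 2.008391e+06
G_dBi = 10 * log10(2.008391e+06) = 63.03 dBi

63.03 dBi


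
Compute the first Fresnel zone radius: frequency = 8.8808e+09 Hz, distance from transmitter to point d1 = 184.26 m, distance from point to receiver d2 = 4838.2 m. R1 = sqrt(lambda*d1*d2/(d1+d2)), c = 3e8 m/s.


lambda = c / f = 3.0000e+08 / 8.8808e+09 = 0.03378074 m
R1 = sqrt(0.03378074 * 184.26 * 4838.2 / (184.26 + 4838.2)) = 2.449 m

2.449 m


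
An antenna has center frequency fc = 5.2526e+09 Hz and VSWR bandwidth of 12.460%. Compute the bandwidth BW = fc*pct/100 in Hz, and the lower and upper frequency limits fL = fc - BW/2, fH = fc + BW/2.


BW = 5.2526e+09 * 12.460/100 = 6.544740e+08 Hz
fL = 5.2526e+09 - 6.544740e+08/2 = 4.925e+09 Hz
fH = 5.2526e+09 + 6.544740e+08/2 = 5.580e+09 Hz

BW=6.545e+08 Hz, fL=4.925e+09 Hz, fH=5.580e+09 Hz


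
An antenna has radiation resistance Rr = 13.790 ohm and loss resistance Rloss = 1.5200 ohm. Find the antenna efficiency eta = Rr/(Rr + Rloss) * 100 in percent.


eta = 13.790 / (13.790 + 1.5200) * 100 = 90.07%

90.07%


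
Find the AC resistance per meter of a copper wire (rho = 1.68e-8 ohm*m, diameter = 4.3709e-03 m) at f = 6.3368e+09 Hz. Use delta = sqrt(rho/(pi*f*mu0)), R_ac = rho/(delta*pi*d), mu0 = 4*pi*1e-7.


delta = sqrt(1.68e-8 / (pi * 6.3368e+09 * 4*pi*1e-7)) = 8.194827e-07 m
R_ac = 1.68e-8 / (8.194827e-07 * pi * 4.3709e-03) = 1.493 ohm/m

1.493 ohm/m


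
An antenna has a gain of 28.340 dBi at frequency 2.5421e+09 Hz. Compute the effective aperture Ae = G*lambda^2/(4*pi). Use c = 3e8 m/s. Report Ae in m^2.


lambda = c / f = 3.0000e+08 / 2.5421e+09 = 0.1180127 m
G_linear = 10^(28.340/10) = 682.3387
Ae = G_linear * lambda^2 / (4*pi) = 682.3387 * 0.1180127^2 / (4*pi) = 0.7562 m^2

0.7562 m^2


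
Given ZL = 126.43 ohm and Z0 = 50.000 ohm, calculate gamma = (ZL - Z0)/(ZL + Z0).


gamma = (126.43 - 50.000) / (126.43 + 50.000) = 0.4332

0.4332


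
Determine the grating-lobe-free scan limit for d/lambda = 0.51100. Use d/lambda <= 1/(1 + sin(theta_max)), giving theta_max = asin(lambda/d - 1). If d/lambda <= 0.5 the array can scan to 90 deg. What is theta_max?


lambda/d - 1 = 1/0.51100 - 1 = 0.9569472
theta_max = asin(0.9569472) = 73.13 deg

73.13 deg


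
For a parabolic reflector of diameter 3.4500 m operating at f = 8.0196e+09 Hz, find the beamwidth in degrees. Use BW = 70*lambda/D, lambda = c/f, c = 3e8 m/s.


lambda = c / f = 3.0000e+08 / 8.0196e+09 = 0.03740835 m
BW = 70 * 0.03740835 / 3.4500 = 0.7590 deg

0.7590 deg


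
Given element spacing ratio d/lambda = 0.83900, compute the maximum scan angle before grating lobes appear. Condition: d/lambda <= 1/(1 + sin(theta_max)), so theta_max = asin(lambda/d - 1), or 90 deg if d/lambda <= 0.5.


lambda/d - 1 = 1/0.83900 - 1 = 0.1918951
theta_max = asin(0.1918951) = 11.06 deg

11.06 deg


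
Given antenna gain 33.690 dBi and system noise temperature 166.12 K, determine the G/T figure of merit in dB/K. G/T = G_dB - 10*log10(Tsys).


G/T = 33.690 - 10*log10(166.12) = 33.690 - 22.20422 = 11.49 dB/K

11.49 dB/K


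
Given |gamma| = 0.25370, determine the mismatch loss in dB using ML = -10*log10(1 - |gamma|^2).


ML = -10 * log10(1 - 0.25370^2) = -10 * log10(0.93563631) = 0.2889 dB

0.2889 dB


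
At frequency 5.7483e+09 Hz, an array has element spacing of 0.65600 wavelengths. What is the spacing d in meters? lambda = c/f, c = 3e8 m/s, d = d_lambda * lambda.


lambda = c / f = 3.0000e+08 / 5.7483e+09 = 0.05218934 m
d = 0.65600 * 0.05218934 = 0.03424 m

0.03424 m


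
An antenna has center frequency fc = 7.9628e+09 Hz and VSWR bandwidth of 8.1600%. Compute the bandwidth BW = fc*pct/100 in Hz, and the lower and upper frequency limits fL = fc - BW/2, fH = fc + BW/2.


BW = 7.9628e+09 * 8.1600/100 = 6.497645e+08 Hz
fL = 7.9628e+09 - 6.497645e+08/2 = 7.638e+09 Hz
fH = 7.9628e+09 + 6.497645e+08/2 = 8.288e+09 Hz

BW=6.498e+08 Hz, fL=7.638e+09 Hz, fH=8.288e+09 Hz


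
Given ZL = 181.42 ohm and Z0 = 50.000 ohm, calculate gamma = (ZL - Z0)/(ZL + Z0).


gamma = (181.42 - 50.000) / (181.42 + 50.000) = 0.5679

0.5679


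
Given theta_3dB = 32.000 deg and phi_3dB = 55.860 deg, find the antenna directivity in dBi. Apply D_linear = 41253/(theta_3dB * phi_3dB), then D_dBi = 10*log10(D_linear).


D_linear = 41253 / (32.000 * 55.860) = 23.07834
D_dBi = 10 * log10(23.07834) = 13.63 dBi

13.63 dBi


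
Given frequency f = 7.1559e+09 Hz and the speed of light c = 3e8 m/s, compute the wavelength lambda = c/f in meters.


lambda = c / f = 3.0000e+08 / 7.1559e+09 = 0.04192 m

0.04192 m


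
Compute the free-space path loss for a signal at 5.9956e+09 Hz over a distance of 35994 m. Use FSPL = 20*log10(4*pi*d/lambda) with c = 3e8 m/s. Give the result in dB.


lambda = c / f = 3.0000e+08 / 5.9956e+09 = 0.05003669 m
FSPL = 20 * log10(4*pi*35994/0.05003669) = 139.1 dB

139.1 dB


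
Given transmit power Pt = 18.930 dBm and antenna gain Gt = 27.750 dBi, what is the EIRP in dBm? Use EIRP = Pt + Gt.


EIRP = Pt + Gt = 18.930 + 27.750 = 46.68 dBm

46.68 dBm


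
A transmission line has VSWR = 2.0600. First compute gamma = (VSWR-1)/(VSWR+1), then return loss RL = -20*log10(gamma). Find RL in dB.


gamma = (2.0600 - 1) / (2.0600 + 1) = 0.3464052
RL = -20 * log10(0.3464052) = 9.208 dB

9.208 dB


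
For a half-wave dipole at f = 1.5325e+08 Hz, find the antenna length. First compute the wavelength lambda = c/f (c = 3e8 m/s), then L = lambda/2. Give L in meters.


lambda = c / f = 3.0000e+08 / 1.5325e+08 = 1.957586 m
L = lambda / 2 = 1.957586 / 2 = 0.9788 m

0.9788 m


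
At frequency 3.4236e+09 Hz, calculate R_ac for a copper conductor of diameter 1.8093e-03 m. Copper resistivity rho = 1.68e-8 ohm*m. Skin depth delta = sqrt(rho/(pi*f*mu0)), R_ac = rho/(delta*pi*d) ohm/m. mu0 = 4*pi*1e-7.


delta = sqrt(1.68e-8 / (pi * 3.4236e+09 * 4*pi*1e-7)) = 1.114893e-06 m
R_ac = 1.68e-8 / (1.114893e-06 * pi * 1.8093e-03) = 2.651 ohm/m

2.651 ohm/m


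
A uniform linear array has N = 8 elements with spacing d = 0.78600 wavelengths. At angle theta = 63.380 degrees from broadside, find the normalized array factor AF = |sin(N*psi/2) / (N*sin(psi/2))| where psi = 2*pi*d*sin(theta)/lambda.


psi = 2*pi*0.78600*sin(63.380 deg) = 4.415083 rad
AF = |sin(8*4.415083/2) / (8*sin(4.415083/2))| = 0.1443

0.1443


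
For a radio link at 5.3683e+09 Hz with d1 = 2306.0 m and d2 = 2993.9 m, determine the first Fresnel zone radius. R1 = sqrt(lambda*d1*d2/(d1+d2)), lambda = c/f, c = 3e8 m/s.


lambda = c / f = 3.0000e+08 / 5.3683e+09 = 0.05588361 m
R1 = sqrt(0.05588361 * 2306.0 * 2993.9 / (2306.0 + 2993.9)) = 8.532 m

8.532 m


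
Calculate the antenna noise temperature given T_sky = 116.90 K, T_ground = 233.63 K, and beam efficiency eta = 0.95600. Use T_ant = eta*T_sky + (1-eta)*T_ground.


T_ant = 0.95600 * 116.90 + (1 - 0.95600) * 233.63 = 122.0 K

122.0 K


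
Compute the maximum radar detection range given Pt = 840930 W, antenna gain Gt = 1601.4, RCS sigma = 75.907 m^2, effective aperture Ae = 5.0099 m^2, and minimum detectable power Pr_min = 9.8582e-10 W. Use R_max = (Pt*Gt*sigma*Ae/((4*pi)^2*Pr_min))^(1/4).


R^4 = 840930*1601.4*75.907*5.0099 / ((4*pi)^2 * 9.8582e-10) = 3.289677e+18
R_max = 3.289677e+18^0.25 = 42588 m

42588 m


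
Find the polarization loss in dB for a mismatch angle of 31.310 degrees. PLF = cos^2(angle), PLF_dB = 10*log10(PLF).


PLF_linear = cos^2(31.310 deg) = 0.7299449
PLF_dB = 10 * log10(0.7299449) = -1.367 dB

-1.367 dB


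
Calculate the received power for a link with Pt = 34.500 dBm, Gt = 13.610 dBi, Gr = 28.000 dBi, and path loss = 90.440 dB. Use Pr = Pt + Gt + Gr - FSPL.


Pr = 34.500 + 13.610 + 28.000 - 90.440 = -14.33 dBm

-14.33 dBm


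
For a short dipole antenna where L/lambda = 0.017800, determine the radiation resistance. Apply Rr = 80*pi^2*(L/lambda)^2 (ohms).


Rr = 80 * pi^2 * (0.017800)^2 = 80 * 9.869604 * 3.168400e-04 = 0.2502 ohm

0.2502 ohm
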